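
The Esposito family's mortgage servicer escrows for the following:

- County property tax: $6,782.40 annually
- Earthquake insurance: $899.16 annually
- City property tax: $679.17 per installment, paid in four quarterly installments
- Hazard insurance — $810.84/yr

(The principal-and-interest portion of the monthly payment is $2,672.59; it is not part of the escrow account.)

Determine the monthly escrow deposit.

$934.09

County property tax: $6,782.40 per year
Earthquake insurance: $899.16 per year
City property tax: $679.17 × 4 = $2,716.68 per year
Hazard insurance: $810.84 per year
Total per year = $6,782.40 + $899.16 + $2,716.68 + $810.84 = $11,209.08
Base monthly escrow = $11,209.08 / 12 = $934.09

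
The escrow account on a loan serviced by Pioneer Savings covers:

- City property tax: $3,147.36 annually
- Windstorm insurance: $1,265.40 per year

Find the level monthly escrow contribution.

City property tax: $3,147.36/yr
Windstorm insurance: $1,265.40/yr
Total annual escrow = $4,412.76
Monthly escrow = $4,412.76 / 12 = $367.73

$367.73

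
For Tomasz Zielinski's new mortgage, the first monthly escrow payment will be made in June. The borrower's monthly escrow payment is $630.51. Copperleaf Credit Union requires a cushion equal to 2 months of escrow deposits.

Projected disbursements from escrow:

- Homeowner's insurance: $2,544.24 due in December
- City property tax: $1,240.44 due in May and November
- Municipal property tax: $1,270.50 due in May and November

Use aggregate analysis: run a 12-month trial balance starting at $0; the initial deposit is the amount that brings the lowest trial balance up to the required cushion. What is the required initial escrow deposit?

$1,902.63

Cushion = 2 × $630.51 = $1,261.02
Trial balance (start $0, +$630.51 each month, − disbursements):
  Jun: +$630.51 → $630.51
  Jul: +$630.51 → $1,261.02
  Aug: +$630.51 → $1,891.53
  Sep: +$630.51 → $2,522.04
  Oct: +$630.51 → $3,152.55
  Nov: +$630.51 − $2,510.94 → $1,272.12
  Dec: +$630.51 − $2,544.24 → -$641.61
  Jan: +$630.51 → -$11.10
  Feb: +$630.51 → $619.41
  Mar: +$630.51 → $1,249.92
  Apr: +$630.51 → $1,880.43
  May: +$630.51 − $2,510.94 → $0.00
Lowest trial balance = -$641.61 (Dec)
Initial deposit = cushion − low point = $1,261.02 − (-$641.61) = $1,902.63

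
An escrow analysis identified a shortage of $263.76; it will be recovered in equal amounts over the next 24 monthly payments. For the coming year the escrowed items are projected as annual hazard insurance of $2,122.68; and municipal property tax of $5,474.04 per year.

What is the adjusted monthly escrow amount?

Hazard insurance: $2,122.68 per year
Municipal property tax: $5,474.04 per year
Combined annual = $2,122.68 + $5,474.04 = $7,596.72
Monthly escrow = $7,596.72 ÷ 12 = $633.06
Shortage per month = $263.76 / 24 = $10.99
New monthly escrow = $633.06 + $10.99 = $644.05

$644.05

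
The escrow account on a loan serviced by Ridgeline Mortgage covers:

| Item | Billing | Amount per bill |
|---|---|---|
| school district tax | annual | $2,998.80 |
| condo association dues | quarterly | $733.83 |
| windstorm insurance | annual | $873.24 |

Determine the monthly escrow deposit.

School district tax = $2,998.80 annually
Condo association dues = $733.83 × 4 = $2,935.32 annually
Windstorm insurance = $873.24 annually
Total annual escrow = $6,807.36
Monthly escrow = $6,807.36 ÷ 12 = $567.28

$567.28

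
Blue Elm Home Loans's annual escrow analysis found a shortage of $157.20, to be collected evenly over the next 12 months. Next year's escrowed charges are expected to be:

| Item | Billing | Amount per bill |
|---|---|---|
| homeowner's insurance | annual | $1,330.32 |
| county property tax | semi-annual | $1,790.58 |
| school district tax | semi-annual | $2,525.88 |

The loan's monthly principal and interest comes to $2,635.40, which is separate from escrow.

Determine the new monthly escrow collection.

Homeowner's insurance — $1,330.32/yr
County property tax — $1,790.58 × 2 = $3,581.16/yr
School district tax — $2,525.88 × 2 = $5,051.76/yr
Total per year = $1,330.32 + $3,581.16 + $5,051.76 = $9,963.24
Monthly = $9,963.24 / 12 = $830.27
Shortage per month = $157.20 / 12 = $13.10
Adjusted monthly = $830.27 + $13.10 = $843.37

$843.37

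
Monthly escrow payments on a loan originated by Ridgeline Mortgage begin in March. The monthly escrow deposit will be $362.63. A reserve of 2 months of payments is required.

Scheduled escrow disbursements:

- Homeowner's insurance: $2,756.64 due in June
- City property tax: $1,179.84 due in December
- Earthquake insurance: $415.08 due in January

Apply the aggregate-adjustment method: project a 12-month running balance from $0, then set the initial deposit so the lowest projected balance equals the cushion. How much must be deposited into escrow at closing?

Cushion = 2 × $362.63 = $725.26
Trial balance (start $0, +$362.63 each month, − disbursements):
  Mar: +$362.63 → $362.63
  Apr: +$362.63 → $725.26
  May: +$362.63 → $1,087.89
  Jun: +$362.63 − $2,756.64 → -$1,306.12
  Jul: +$362.63 → -$943.49
  Aug: +$362.63 → -$580.86
  Sep: +$362.63 → -$218.23
  Oct: +$362.63 → $144.40
  Nov: +$362.63 → $507.03
  Dec: +$362.63 − $1,179.84 → -$310.18
  Jan: +$362.63 − $415.08 → -$362.63
  Feb: +$362.63 → $0.00
Lowest trial balance = -$1,306.12 (Jun)
Initial deposit = cushion − low point = $725.26 − (-$1,306.12) = $2,031.38

$2,031.38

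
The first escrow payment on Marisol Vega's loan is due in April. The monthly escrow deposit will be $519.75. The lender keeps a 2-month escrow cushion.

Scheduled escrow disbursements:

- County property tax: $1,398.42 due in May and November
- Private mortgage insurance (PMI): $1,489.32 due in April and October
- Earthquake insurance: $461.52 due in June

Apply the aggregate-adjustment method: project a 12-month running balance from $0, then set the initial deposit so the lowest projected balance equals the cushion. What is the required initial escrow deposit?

$3,118.50

Cushion = 2 × $519.75 = $1,039.50
Trial balance (start $0, +$519.75 each month, − disbursements):
  Apr: +$519.75 − $1,489.32 → -$969.57
  May: +$519.75 − $1,398.42 → -$1,848.24
  Jun: +$519.75 − $461.52 → -$1,790.01
  Jul: +$519.75 → -$1,270.26
  Aug: +$519.75 → -$750.51
  Sep: +$519.75 → -$230.76
  Oct: +$519.75 − $1,489.32 → -$1,200.33
  Nov: +$519.75 − $1,398.42 → -$2,079.00
  Dec: +$519.75 → -$1,559.25
  Jan: +$519.75 → -$1,039.50
  Feb: +$519.75 → -$519.75
  Mar: +$519.75 → $0.00
Lowest trial balance = -$2,079.00 (Nov)
Initial deposit = cushion − low point = $1,039.50 − (-$2,079.00) = $3,118.50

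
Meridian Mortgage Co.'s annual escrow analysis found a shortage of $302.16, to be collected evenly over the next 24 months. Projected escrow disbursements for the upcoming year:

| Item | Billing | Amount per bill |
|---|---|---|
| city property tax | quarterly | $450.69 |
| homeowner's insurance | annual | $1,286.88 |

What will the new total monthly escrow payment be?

$270.06

City property tax: $450.69 × 4 = $1,802.76 annually
Homeowner's insurance: $1,286.88 annually
Combined annual = $1,802.76 + $1,286.88 = $3,089.64
Monthly escrow = $3,089.64 / 12 = $257.47
Shortage spread = $302.16 / 24 = $12.59/mo
New monthly escrow = $257.47 + $12.59 = $270.06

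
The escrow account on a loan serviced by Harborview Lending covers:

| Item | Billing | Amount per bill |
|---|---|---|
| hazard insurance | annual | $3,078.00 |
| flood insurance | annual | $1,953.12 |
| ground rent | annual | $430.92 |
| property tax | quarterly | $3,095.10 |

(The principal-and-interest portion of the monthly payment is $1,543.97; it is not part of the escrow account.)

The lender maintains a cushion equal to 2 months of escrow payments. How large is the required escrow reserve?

Hazard insurance = $3,078.00/yr
Flood insurance = $1,953.12/yr
Ground rent = $430.92/yr
Property tax = $3,095.10 × 4 = $12,380.40/yr
Annual escrow total = $3,078.00 + $1,953.12 + $430.92 + $12,380.40 = $17,842.44
Monthly escrow = $17,842.44 / 12 = $1,486.87
Reserve = 2 × $1,486.87 = $2,973.74

$2,973.74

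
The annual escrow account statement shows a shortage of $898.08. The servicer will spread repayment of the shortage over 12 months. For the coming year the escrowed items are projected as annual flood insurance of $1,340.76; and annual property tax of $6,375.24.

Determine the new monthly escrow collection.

Flood insurance = $1,340.76/yr
Property tax = $6,375.24/yr
Total annual escrow = $7,716.00
Per month = $7,716.00 ÷ 12 = $643.00
Monthly shortage recovery: $898.08 ÷ 12 = $74.84
New monthly escrow = $643.00 + $74.84 = $717.84

$717.84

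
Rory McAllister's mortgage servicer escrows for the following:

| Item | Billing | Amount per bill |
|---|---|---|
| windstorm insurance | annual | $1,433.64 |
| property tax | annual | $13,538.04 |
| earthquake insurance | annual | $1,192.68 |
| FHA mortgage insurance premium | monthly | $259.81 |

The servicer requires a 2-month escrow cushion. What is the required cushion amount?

$3,213.68

Windstorm insurance = $1,433.64
Property tax = $13,538.04
Earthquake insurance = $1,192.68
FHA mortgage insurance premium = $259.81 × 12 = $3,117.72
Yearly total = $1,433.64 + $13,538.04 + $1,192.68 + $3,117.72 = $19,282.08
Monthly = $19,282.08 / 12 = $1,606.84
Required cushion = 2 × $1,606.84 = $3,213.68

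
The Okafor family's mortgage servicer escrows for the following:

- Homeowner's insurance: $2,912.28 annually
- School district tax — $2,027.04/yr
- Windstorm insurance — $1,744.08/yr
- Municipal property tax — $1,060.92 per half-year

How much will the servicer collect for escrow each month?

Homeowner's insurance = $2,912.28 per year
School district tax = $2,027.04 per year
Windstorm insurance = $1,744.08 per year
Municipal property tax = $1,060.92 × 2 = $2,121.84 per year
Annual escrow total = $2,912.28 + $2,027.04 + $1,744.08 + $2,121.84 = $8,805.24
Monthly = $8,805.24 / 12 = $733.77

$733.77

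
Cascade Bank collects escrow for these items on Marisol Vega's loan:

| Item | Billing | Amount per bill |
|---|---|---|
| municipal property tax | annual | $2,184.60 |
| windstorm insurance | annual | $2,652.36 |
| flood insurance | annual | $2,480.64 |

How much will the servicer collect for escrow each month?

Municipal property tax: $2,184.60 per year
Windstorm insurance: $2,652.36 per year
Flood insurance: $2,480.64 per year
Total per year = $2,184.60 + $2,652.36 + $2,480.64 = $7,317.60
Per month = $7,317.60 / 12 = $609.80

$609.80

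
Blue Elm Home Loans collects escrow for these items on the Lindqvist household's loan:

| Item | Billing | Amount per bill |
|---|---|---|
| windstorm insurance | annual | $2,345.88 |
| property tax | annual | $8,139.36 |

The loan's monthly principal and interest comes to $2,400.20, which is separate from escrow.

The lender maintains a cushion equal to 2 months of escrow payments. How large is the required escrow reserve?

$1,747.54

Windstorm insurance — $2,345.88 per year
Property tax — $8,139.36 per year
Total annual escrow = $10,485.24
Per month = $10,485.24 / 12 = $873.77
Reserve = 2 × $873.77 = $1,747.54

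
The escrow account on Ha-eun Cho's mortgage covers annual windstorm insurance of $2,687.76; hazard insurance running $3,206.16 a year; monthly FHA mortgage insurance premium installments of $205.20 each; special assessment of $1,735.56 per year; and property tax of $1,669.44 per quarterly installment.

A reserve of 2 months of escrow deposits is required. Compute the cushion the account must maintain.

$2,794.94

Windstorm insurance — $2,687.76
Hazard insurance — $3,206.16
FHA mortgage insurance premium — $205.20 × 12 = $2,462.40
Special assessment — $1,735.56
Property tax — $1,669.44 × 4 = $6,677.76
Annual escrow total = $2,687.76 + $3,206.16 + $2,462.40 + $1,735.56 + $6,677.76 = $16,769.64
Per month = $16,769.64 ÷ 12 = $1,397.47
Cushion = 2 × $1,397.47 = $2,794.94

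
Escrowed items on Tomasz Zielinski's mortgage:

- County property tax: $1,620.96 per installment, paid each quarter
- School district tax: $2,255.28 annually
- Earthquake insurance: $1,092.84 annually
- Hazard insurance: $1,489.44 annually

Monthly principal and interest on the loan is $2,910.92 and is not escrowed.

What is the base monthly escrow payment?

$943.45

County property tax = $1,620.96 × 4 = $6,483.84 annually
School district tax = $2,255.28 annually
Earthquake insurance = $1,092.84 annually
Hazard insurance = $1,489.44 annually
Annual escrow total = $6,483.84 + $2,255.28 + $1,092.84 + $1,489.44 = $11,321.40
Monthly escrow = $11,321.40 ÷ 12 = $943.45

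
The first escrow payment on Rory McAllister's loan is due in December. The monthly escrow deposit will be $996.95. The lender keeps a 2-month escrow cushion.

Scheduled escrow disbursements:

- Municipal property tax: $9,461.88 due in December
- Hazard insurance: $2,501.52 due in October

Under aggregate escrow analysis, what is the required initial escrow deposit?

Cushion = 2 × $996.95 = $1,993.90
Trial balance (start $0, +$996.95 each month, − disbursements):
  Dec: +$996.95 − $9,461.88 → -$8,464.93
  Jan: +$996.95 → -$7,467.98
  Feb: +$996.95 → -$6,471.03
  Mar: +$996.95 → -$5,474.08
  Apr: +$996.95 → -$4,477.13
  May: +$996.95 → -$3,480.18
  Jun: +$996.95 → -$2,483.23
  Jul: +$996.95 → -$1,486.28
  Aug: +$996.95 → -$489.33
  Sep: +$996.95 → $507.62
  Oct: +$996.95 − $2,501.52 → -$996.95
  Nov: +$996.95 → $0.00
Lowest trial balance = -$8,464.93 (Dec)
Initial deposit = cushion − low point = $1,993.90 − (-$8,464.93) = $10,458.83

$10,458.83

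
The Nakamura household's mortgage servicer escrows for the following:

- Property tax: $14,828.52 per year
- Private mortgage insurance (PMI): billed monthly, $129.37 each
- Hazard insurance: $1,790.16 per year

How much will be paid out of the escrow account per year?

Property tax = $14,828.52 annually
Private mortgage insurance (PMI) = $129.37 × 12 = $1,552.44 annually
Hazard insurance = $1,790.16 annually
Total per year = $14,828.52 + $1,552.44 + $1,790.16 = $18,171.12

$18,171.12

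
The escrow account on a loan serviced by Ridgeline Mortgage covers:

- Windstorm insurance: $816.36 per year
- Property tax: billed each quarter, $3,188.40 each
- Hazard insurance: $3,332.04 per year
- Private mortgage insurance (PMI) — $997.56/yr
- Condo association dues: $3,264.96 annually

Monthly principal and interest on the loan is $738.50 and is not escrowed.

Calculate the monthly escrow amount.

$1,763.71

Windstorm insurance: $816.36 per year
Property tax: $3,188.40 × 4 = $12,753.60 per year
Hazard insurance: $3,332.04 per year
Private mortgage insurance (PMI): $997.56 per year
Condo association dues: $3,264.96 per year
Annual escrow total = $21,164.52
Monthly escrow = $21,164.52 ÷ 12 = $1,763.71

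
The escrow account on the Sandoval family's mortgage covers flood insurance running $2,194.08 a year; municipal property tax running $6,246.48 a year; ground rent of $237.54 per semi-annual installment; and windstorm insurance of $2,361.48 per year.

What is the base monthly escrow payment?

Flood insurance: $2,194.08 annually
Municipal property tax: $6,246.48 annually
Ground rent: $237.54 × 2 = $475.08 annually
Windstorm insurance: $2,361.48 annually
Annual escrow total = $11,277.12
Monthly escrow = $11,277.12 ÷ 12 = $939.76

$939.76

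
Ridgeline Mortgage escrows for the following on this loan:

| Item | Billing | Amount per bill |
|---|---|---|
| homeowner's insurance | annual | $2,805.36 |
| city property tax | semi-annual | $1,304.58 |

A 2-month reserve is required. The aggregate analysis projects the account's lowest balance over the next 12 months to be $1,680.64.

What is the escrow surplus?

$778.22

Homeowner's insurance = $2,805.36 per year
City property tax = $1,304.58 × 2 = $2,609.16 per year
Annual escrow total = $2,805.36 + $2,609.16 = $5,414.52
Monthly = $5,414.52 / 12 = $451.21
Required reserve = 2 × $451.21 = $902.42
Surplus = $1,680.64 − $902.42 = $778.22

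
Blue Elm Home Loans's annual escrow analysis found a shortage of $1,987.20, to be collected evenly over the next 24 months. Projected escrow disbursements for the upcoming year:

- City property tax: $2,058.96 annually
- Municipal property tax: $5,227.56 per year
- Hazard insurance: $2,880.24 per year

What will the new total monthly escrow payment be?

$930.03

City property tax — $2,058.96 per year
Municipal property tax — $5,227.56 per year
Hazard insurance — $2,880.24 per year
Annual escrow total = $10,166.76
Per month = $10,166.76 / 12 = $847.23
Shortage per month = $1,987.20 / 24 = $82.80
Adjusted monthly = $847.23 + $82.80 = $930.03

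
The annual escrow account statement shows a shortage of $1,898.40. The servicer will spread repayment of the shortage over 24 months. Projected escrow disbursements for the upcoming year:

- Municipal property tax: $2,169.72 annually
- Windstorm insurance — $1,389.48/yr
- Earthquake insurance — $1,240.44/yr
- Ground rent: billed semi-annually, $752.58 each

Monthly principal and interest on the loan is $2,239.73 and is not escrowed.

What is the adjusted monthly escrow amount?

Municipal property tax = $2,169.72 per year
Windstorm insurance = $1,389.48 per year
Earthquake insurance = $1,240.44 per year
Ground rent = $752.58 × 2 = $1,505.16 per year
Yearly total = $2,169.72 + $1,389.48 + $1,240.44 + $1,505.16 = $6,304.80
Monthly = $6,304.80 ÷ 12 = $525.40
Shortage per month = $1,898.40 / 24 = $79.10
Adjusted monthly = $525.40 + $79.10 = $604.50

$604.50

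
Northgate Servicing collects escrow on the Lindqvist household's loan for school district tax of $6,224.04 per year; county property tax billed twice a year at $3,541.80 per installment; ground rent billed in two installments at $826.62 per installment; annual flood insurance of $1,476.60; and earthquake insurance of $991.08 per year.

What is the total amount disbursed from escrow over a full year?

School district tax: $6,224.04
County property tax: $3,541.80 × 2 = $7,083.60
Ground rent: $826.62 × 2 = $1,653.24
Flood insurance: $1,476.60
Earthquake insurance: $991.08
Combined annual = $6,224.04 + $7,083.60 + $1,653.24 + $1,476.60 + $991.08 = $17,428.56

$17,428.56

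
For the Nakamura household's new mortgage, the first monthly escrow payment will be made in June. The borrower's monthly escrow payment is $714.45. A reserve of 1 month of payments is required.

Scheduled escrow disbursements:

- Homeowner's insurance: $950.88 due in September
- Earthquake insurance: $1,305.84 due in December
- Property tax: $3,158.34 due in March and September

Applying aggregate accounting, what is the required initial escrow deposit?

Cushion = 1 × $714.45 = $714.45
Trial balance (start $0, +$714.45 each month, − disbursements):
  Jun: +$714.45 → $714.45
  Jul: +$714.45 → $1,428.90
  Aug: +$714.45 → $2,143.35
  Sep: +$714.45 − $4,109.22 → -$1,251.42
  Oct: +$714.45 → -$536.97
  Nov: +$714.45 → $177.48
  Dec: +$714.45 − $1,305.84 → -$413.91
  Jan: +$714.45 → $300.54
  Feb: +$714.45 → $1,014.99
  Mar: +$714.45 − $3,158.34 → -$1,428.90
  Apr: +$714.45 → -$714.45
  May: +$714.45 → $0.00
Lowest trial balance = -$1,428.90 (Mar)
Initial deposit = cushion − low point = $714.45 − (-$1,428.90) = $2,143.35

$2,143.35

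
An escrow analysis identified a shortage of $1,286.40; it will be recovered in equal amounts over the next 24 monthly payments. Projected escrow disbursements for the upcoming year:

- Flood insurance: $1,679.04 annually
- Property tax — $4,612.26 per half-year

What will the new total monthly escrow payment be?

Flood insurance — $1,679.04 annually
Property tax — $4,612.26 × 2 = $9,224.52 annually
Total per year = $10,903.56
Per month = $10,903.56 / 12 = $908.63
Monthly shortage recovery: $1,286.40 / 24 = $53.60
Adjusted monthly = $908.63 + $53.60 = $962.23

$962.23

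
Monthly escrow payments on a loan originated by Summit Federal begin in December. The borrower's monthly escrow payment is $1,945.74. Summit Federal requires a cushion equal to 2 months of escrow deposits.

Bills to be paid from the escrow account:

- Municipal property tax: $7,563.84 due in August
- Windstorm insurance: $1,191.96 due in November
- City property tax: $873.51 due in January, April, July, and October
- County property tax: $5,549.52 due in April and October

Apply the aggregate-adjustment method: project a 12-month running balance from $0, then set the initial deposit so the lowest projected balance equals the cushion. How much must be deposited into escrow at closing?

$4,645.26

Cushion = 2 × $1,945.74 = $3,891.48
Trial balance (start $0, +$1,945.74 each month, − disbursements):
  Dec: +$1,945.74 → $1,945.74
  Jan: +$1,945.74 − $873.51 → $3,017.97
  Feb: +$1,945.74 → $4,963.71
  Mar: +$1,945.74 → $6,909.45
  Apr: +$1,945.74 − $6,423.03 → $2,432.16
  May: +$1,945.74 → $4,377.90
  Jun: +$1,945.74 → $6,323.64
  Jul: +$1,945.74 − $873.51 → $7,395.87
  Aug: +$1,945.74 − $7,563.84 → $1,777.77
  Sep: +$1,945.74 → $3,723.51
  Oct: +$1,945.74 − $6,423.03 → -$753.78
  Nov: +$1,945.74 − $1,191.96 → $0.00
Lowest trial balance = -$753.78 (Oct)
Initial deposit = cushion − low point = $3,891.48 − (-$753.78) = $4,645.26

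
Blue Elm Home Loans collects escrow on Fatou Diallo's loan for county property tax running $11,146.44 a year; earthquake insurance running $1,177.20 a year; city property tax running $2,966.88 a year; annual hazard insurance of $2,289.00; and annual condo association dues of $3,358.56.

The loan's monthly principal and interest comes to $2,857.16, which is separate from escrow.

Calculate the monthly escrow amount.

$1,744.84

County property tax — $11,146.44 per year
Earthquake insurance — $1,177.20 per year
City property tax — $2,966.88 per year
Hazard insurance — $2,289.00 per year
Condo association dues — $3,358.56 per year
Total annual escrow = $11,146.44 + $1,177.20 + $2,966.88 + $2,289.00 + $3,358.56 = $20,938.08
Base monthly escrow = $20,938.08 ÷ 12 = $1,744.84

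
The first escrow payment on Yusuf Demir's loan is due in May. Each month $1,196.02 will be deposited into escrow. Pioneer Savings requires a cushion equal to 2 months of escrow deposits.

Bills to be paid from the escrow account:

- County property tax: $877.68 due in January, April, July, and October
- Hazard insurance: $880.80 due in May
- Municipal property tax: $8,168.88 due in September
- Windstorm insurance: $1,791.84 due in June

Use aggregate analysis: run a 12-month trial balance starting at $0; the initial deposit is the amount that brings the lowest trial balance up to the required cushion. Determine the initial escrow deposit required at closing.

$8,131.14

Cushion = 2 × $1,196.02 = $2,392.04
Trial balance (start $0, +$1,196.02 each month, − disbursements):
  May: +$1,196.02 − $880.80 → $315.22
  Jun: +$1,196.02 − $1,791.84 → -$280.60
  Jul: +$1,196.02 − $877.68 → $37.74
  Aug: +$1,196.02 → $1,233.76
  Sep: +$1,196.02 − $8,168.88 → -$5,739.10
  Oct: +$1,196.02 − $877.68 → -$5,420.76
  Nov: +$1,196.02 → -$4,224.74
  Dec: +$1,196.02 → -$3,028.72
  Jan: +$1,196.02 − $877.68 → -$2,710.38
  Feb: +$1,196.02 → -$1,514.36
  Mar: +$1,196.02 → -$318.34
  Apr: +$1,196.02 − $877.68 → $0.00
Lowest trial balance = -$5,739.10 (Sep)
Initial deposit = cushion − low point = $2,392.04 − (-$5,739.10) = $8,131.14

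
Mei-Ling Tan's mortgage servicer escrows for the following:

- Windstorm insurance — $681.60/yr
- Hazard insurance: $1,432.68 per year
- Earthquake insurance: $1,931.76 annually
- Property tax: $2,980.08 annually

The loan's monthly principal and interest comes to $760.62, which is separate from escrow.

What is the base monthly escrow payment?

Windstorm insurance — $681.60 per year
Hazard insurance — $1,432.68 per year
Earthquake insurance — $1,931.76 per year
Property tax — $2,980.08 per year
Total annual escrow = $681.60 + $1,432.68 + $1,931.76 + $2,980.08 = $7,026.12
Monthly = $7,026.12 / 12 = $585.51

$585.51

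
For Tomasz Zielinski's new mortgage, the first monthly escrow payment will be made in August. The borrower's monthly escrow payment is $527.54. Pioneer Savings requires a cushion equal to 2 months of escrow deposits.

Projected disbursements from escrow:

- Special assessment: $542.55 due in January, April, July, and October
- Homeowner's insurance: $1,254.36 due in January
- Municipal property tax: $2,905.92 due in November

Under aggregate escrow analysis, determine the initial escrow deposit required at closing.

$3,135.22

Cushion = 2 × $527.54 = $1,055.08
Trial balance (start $0, +$527.54 each month, − disbursements):
  Aug: +$527.54 → $527.54
  Sep: +$527.54 → $1,055.08
  Oct: +$527.54 − $542.55 → $1,040.07
  Nov: +$527.54 − $2,905.92 → -$1,338.31
  Dec: +$527.54 → -$810.77
  Jan: +$527.54 − $1,796.91 → -$2,080.14
  Feb: +$527.54 → -$1,552.60
  Mar: +$527.54 → -$1,025.06
  Apr: +$527.54 − $542.55 → -$1,040.07
  May: +$527.54 → -$512.53
  Jun: +$527.54 → $15.01
  Jul: +$527.54 − $542.55 → $0.00
Lowest trial balance = -$2,080.14 (Jan)
Initial deposit = cushion − low point = $1,055.08 − (-$2,080.14) = $3,135.22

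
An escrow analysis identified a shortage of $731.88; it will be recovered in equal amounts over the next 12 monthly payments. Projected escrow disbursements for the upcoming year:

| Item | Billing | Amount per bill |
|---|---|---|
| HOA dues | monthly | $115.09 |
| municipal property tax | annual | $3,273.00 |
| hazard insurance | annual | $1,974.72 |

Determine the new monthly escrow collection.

HOA dues = $115.09 × 12 = $1,381.08 annually
Municipal property tax = $3,273.00 annually
Hazard insurance = $1,974.72 annually
Combined annual = $6,628.80
Base monthly escrow = $6,628.80 / 12 = $552.40
Monthly shortage recovery: $731.88 / 12 = $60.99
Adjusted monthly = $552.40 + $60.99 = $613.39

$613.39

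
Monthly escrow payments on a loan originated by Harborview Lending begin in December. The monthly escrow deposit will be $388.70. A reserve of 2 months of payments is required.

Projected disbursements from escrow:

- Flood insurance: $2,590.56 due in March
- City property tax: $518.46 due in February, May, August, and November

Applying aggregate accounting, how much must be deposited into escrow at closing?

$2,331.62

Cushion = 2 × $388.70 = $777.40
Trial balance (start $0, +$388.70 each month, − disbursements):
  Dec: +$388.70 → $388.70
  Jan: +$388.70 → $777.40
  Feb: +$388.70 − $518.46 → $647.64
  Mar: +$388.70 − $2,590.56 → -$1,554.22
  Apr: +$388.70 → -$1,165.52
  May: +$388.70 − $518.46 → -$1,295.28
  Jun: +$388.70 → -$906.58
  Jul: +$388.70 → -$517.88
  Aug: +$388.70 − $518.46 → -$647.64
  Sep: +$388.70 → -$258.94
  Oct: +$388.70 → $129.76
  Nov: +$388.70 − $518.46 → $0.00
Lowest trial balance = -$1,554.22 (Mar)
Initial deposit = cushion − low point = $777.40 − (-$1,554.22) = $2,331.62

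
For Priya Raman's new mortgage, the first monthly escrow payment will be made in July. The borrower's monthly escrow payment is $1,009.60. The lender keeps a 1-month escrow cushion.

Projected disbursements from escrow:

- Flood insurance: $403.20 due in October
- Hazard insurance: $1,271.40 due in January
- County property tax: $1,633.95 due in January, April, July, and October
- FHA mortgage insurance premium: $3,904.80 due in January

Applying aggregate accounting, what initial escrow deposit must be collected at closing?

Cushion = 1 × $1,009.60 = $1,009.60
Trial balance (start $0, +$1,009.60 each month, − disbursements):
  Jul: +$1,009.60 − $1,633.95 → -$624.35
  Aug: +$1,009.60 → $385.25
  Sep: +$1,009.60 → $1,394.85
  Oct: +$1,009.60 − $2,037.15 → $367.30
  Nov: +$1,009.60 → $1,376.90
  Dec: +$1,009.60 → $2,386.50
  Jan: +$1,009.60 − $6,810.15 → -$3,414.05
  Feb: +$1,009.60 → -$2,404.45
  Mar: +$1,009.60 → -$1,394.85
  Apr: +$1,009.60 − $1,633.95 → -$2,019.20
  May: +$1,009.60 → -$1,009.60
  Jun: +$1,009.60 → $0.00
Lowest trial balance = -$3,414.05 (Jan)
Initial deposit = cushion − low point = $1,009.60 − (-$3,414.05) = $4,423.65

$4,423.65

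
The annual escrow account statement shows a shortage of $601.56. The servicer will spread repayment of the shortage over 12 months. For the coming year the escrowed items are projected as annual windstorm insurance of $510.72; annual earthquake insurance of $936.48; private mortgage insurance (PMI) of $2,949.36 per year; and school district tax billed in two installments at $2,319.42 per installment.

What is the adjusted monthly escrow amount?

Windstorm insurance — $510.72 annually
Earthquake insurance — $936.48 annually
Private mortgage insurance (PMI) — $2,949.36 annually
School district tax — $2,319.42 × 2 = $4,638.84 annually
Yearly total = $510.72 + $936.48 + $2,949.36 + $4,638.84 = $9,035.40
Monthly escrow = $9,035.40 ÷ 12 = $752.95
Shortage per month = $601.56 / 12 = $50.13
Adjusted monthly = $752.95 + $50.13 = $803.08

$803.08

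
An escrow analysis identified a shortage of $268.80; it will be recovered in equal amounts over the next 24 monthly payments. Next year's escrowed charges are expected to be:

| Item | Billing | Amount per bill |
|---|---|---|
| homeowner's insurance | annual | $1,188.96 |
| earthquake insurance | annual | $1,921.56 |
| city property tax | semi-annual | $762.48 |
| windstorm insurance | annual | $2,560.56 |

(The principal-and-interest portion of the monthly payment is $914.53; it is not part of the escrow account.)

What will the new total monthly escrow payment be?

$610.87

Homeowner's insurance: $1,188.96 per year
Earthquake insurance: $1,921.56 per year
City property tax: $762.48 × 2 = $1,524.96 per year
Windstorm insurance: $2,560.56 per year
Total annual escrow = $7,196.04
Monthly = $7,196.04 ÷ 12 = $599.67
Monthly shortage recovery: $268.80 ÷ 24 = $11.20
Adjusted monthly = $599.67 + $11.20 = $610.87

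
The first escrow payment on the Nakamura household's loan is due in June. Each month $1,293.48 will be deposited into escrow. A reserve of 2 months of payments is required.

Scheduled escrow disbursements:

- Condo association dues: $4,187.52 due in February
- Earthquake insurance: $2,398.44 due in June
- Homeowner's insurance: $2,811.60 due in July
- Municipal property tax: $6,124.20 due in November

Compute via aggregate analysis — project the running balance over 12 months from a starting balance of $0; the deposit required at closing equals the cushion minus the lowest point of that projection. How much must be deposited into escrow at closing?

Cushion = 2 × $1,293.48 = $2,586.96
Trial balance (start $0, +$1,293.48 each month, − disbursements):
  Jun: +$1,293.48 − $2,398.44 → -$1,104.96
  Jul: +$1,293.48 − $2,811.60 → -$2,623.08
  Aug: +$1,293.48 → -$1,329.60
  Sep: +$1,293.48 → -$36.12
  Oct: +$1,293.48 → $1,257.36
  Nov: +$1,293.48 − $6,124.20 → -$3,573.36
  Dec: +$1,293.48 → -$2,279.88
  Jan: +$1,293.48 → -$986.40
  Feb: +$1,293.48 − $4,187.52 → -$3,880.44
  Mar: +$1,293.48 → -$2,586.96
  Apr: +$1,293.48 → -$1,293.48
  May: +$1,293.48 → $0.00
Lowest trial balance = -$3,880.44 (Feb)
Initial deposit = cushion − low point = $2,586.96 − (-$3,880.44) = $6,467.40

$6,467.40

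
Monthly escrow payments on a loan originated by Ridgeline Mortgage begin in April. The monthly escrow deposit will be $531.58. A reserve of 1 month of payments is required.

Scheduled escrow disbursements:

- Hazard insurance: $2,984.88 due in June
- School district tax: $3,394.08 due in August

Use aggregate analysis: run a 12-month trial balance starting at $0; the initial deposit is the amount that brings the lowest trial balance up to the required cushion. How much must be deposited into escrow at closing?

$4,252.64

Cushion = 1 × $531.58 = $531.58
Trial balance (start $0, +$531.58 each month, − disbursements):
  Apr: +$531.58 → $531.58
  May: +$531.58 → $1,063.16
  Jun: +$531.58 − $2,984.88 → -$1,390.14
  Jul: +$531.58 → -$858.56
  Aug: +$531.58 − $3,394.08 → -$3,721.06
  Sep: +$531.58 → -$3,189.48
  Oct: +$531.58 → -$2,657.90
  Nov: +$531.58 → -$2,126.32
  Dec: +$531.58 → -$1,594.74
  Jan: +$531.58 → -$1,063.16
  Feb: +$531.58 → -$531.58
  Mar: +$531.58 → $0.00
Lowest trial balance = -$3,721.06 (Aug)
Initial deposit = cushion − low point = $531.58 − (-$3,721.06) = $4,252.64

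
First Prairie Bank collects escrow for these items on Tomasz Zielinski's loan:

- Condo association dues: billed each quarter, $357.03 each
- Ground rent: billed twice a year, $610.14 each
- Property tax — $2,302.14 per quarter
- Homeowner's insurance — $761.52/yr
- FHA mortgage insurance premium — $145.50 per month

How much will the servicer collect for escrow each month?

Condo association dues: $357.03 × 4 = $1,428.12/yr
Ground rent: $610.14 × 2 = $1,220.28/yr
Property tax: $2,302.14 × 4 = $9,208.56/yr
Homeowner's insurance: $761.52/yr
FHA mortgage insurance premium: $145.50 × 12 = $1,746.00/yr
Total per year = $1,428.12 + $1,220.28 + $9,208.56 + $761.52 + $1,746.00 = $14,364.48
Monthly = $14,364.48 / 12 = $1,197.04

$1,197.04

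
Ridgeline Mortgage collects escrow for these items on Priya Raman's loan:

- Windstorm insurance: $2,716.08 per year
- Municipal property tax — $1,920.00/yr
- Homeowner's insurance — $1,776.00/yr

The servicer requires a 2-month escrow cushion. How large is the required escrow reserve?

Windstorm insurance — $2,716.08 per year
Municipal property tax — $1,920.00 per year
Homeowner's insurance — $1,776.00 per year
Total per year = $2,716.08 + $1,920.00 + $1,776.00 = $6,412.08
Monthly escrow = $6,412.08 ÷ 12 = $534.34
Reserve = 2 × $534.34 = $1,068.68

$1,068.68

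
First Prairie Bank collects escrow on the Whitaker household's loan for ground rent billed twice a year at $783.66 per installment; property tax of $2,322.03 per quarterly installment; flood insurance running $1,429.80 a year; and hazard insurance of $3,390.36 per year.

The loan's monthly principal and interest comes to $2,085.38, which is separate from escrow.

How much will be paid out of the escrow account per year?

Ground rent = $783.66 × 2 = $1,567.32/yr
Property tax = $2,322.03 × 4 = $9,288.12/yr
Flood insurance = $1,429.80/yr
Hazard insurance = $3,390.36/yr
Total per year = $15,675.60

$15,675.60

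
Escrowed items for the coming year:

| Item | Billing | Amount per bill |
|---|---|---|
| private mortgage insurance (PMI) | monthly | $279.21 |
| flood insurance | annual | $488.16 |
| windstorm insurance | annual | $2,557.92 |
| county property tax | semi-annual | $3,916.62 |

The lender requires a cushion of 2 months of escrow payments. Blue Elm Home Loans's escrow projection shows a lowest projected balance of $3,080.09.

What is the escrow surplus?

Private mortgage insurance (PMI) — $279.21 × 12 = $3,350.52
Flood insurance — $488.16
Windstorm insurance — $2,557.92
County property tax — $3,916.62 × 2 = $7,833.24
Total annual escrow = $3,350.52 + $488.16 + $2,557.92 + $7,833.24 = $14,229.84
Monthly escrow = $14,229.84 ÷ 12 = $1,185.82
Required reserve = 2 × $1,185.82 = $2,371.64
Surplus = $3,080.09 − $2,371.64 = $708.45

$708.45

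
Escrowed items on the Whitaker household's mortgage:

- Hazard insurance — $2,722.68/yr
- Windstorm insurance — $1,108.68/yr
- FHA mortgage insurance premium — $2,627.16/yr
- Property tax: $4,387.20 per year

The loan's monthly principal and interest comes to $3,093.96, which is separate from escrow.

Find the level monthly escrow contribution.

Hazard insurance = $2,722.68/yr
Windstorm insurance = $1,108.68/yr
FHA mortgage insurance premium = $2,627.16/yr
Property tax = $4,387.20/yr
Yearly total = $10,845.72
Per month = $10,845.72 ÷ 12 = $903.81

$903.81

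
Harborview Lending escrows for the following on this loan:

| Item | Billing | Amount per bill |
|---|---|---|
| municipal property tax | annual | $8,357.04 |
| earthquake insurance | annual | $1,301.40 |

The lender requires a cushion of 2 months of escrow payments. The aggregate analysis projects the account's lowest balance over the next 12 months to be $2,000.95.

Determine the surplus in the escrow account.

$391.21

Municipal property tax — $8,357.04/yr
Earthquake insurance — $1,301.40/yr
Yearly total = $9,658.44
Monthly escrow = $9,658.44 / 12 = $804.87
Required reserve = 2 × $804.87 = $1,609.74
Excess over cushion: $2,000.95 − $1,609.74 = $391.21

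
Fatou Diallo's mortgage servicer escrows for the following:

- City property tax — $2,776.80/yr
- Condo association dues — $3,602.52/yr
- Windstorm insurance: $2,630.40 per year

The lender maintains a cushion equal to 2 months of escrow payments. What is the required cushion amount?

City property tax = $2,776.80 per year
Condo association dues = $3,602.52 per year
Windstorm insurance = $2,630.40 per year
Combined annual = $2,776.80 + $3,602.52 + $2,630.40 = $9,009.72
Monthly escrow = $9,009.72 ÷ 12 = $750.81
Required cushion = 2 × $750.81 = $1,501.62

$1,501.62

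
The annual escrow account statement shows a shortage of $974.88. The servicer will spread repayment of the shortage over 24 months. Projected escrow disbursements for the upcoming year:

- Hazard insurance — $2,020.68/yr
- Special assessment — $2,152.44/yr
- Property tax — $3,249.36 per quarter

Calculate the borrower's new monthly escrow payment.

$1,471.50

Hazard insurance = $2,020.68
Special assessment = $2,152.44
Property tax = $3,249.36 × 4 = $12,997.44
Yearly total = $17,170.56
Base monthly escrow = $17,170.56 / 12 = $1,430.88
Monthly shortage recovery: $974.88 ÷ 24 = $40.62
Adjusted monthly = $1,430.88 + $40.62 = $1,471.50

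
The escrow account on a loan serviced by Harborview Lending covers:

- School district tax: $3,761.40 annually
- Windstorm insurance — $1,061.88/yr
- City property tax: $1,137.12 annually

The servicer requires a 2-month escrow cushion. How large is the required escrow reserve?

$993.40

School district tax — $3,761.40 annually
Windstorm insurance — $1,061.88 annually
City property tax — $1,137.12 annually
Combined annual = $3,761.40 + $1,061.88 + $1,137.12 = $5,960.40
Monthly escrow = $5,960.40 ÷ 12 = $496.70
Cushion = 2 × $496.70 = $993.40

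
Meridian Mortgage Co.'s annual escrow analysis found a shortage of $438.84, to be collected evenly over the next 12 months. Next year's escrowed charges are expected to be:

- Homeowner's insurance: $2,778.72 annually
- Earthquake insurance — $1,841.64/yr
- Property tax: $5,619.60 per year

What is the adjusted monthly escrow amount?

Homeowner's insurance: $2,778.72 annually
Earthquake insurance: $1,841.64 annually
Property tax: $5,619.60 annually
Combined annual = $10,239.96
Per month = $10,239.96 ÷ 12 = $853.33
Shortage spread = $438.84 ÷ 12 = $36.57/mo
Adjusted monthly = $853.33 + $36.57 = $889.90

$889.90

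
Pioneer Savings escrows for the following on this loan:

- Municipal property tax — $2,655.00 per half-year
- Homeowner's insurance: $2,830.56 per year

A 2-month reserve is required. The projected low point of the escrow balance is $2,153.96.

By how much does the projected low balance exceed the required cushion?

$797.20

Municipal property tax — $2,655.00 × 2 = $5,310.00 per year
Homeowner's insurance — $2,830.56 per year
Total annual escrow = $5,310.00 + $2,830.56 = $8,140.56
Monthly escrow = $8,140.56 ÷ 12 = $678.38
Cushion = 2 × $678.38 = $1,356.76
Excess over cushion: $2,153.96 − $1,356.76 = $797.20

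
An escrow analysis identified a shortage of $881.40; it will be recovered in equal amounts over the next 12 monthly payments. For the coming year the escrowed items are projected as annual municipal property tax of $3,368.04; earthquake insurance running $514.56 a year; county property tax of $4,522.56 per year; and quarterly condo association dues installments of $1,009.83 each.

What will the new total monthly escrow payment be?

$1,110.49

Municipal property tax: $3,368.04
Earthquake insurance: $514.56
County property tax: $4,522.56
Condo association dues: $1,009.83 × 4 = $4,039.32
Annual escrow total = $12,444.48
Base monthly escrow = $12,444.48 ÷ 12 = $1,037.04
Shortage spread = $881.40 / 12 = $73.45/mo
Adjusted monthly = $1,037.04 + $73.45 = $1,110.49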